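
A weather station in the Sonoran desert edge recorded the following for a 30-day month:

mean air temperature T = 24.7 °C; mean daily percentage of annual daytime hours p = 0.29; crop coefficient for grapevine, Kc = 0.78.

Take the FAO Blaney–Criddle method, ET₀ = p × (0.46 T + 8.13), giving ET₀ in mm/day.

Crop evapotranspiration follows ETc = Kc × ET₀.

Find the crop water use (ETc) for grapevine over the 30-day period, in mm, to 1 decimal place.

132.3 mm

ET₀ = 0.29 × (0.46 × 24.7 + 8.13) = 0.29 × 19.492 = 5.6527 mm/d
ETc = Kc × ET₀ = 0.78 × 5.6527 = 4.4091 mm/d
Over 30 days: 4.4091 × 30 = 132.273 mm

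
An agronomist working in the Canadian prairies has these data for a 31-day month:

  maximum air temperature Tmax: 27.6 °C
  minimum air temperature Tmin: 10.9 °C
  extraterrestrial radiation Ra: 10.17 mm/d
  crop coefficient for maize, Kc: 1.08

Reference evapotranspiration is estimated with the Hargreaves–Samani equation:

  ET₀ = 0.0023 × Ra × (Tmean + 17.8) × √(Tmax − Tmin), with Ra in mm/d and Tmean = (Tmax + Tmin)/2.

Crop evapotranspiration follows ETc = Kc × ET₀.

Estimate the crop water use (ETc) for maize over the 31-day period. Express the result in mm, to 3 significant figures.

Tmean = (27.6 + 10.9)/2 = 19.25 °C
ET₀ = 0.0023 × 10.17 × (19.25 + 17.8) × √16.7 = 0.0023 × 10.17 × 37.05 × 4.0866 = 3.5416 mm/d
ETc = Kc × ET₀ = 1.08 × 3.5416 = 3.8249 mm/d
Over 31 days: 3.8249 × 31 = 118.572 mm

119 mm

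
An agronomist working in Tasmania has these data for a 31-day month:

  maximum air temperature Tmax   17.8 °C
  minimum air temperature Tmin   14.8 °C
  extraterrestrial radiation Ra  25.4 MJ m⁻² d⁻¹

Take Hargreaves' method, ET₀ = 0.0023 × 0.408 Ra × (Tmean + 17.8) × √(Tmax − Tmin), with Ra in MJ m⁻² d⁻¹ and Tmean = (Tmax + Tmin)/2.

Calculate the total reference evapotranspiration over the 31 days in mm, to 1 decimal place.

43.6 mm

Tmean = (17.8 + 14.8)/2 = 16.30 °C
0.408 Ra = 0.408 × 25.4 = 10.3632 mm/d equivalent
ET₀ = 0.0023 × 10.3632 × (16.30 + 17.8) × √3.0 = 0.0023 × 10.3632 × 34.10 × 1.7321 = 1.4078 mm/d
Over 31 days: 1.4078 × 31 = 43.642 mm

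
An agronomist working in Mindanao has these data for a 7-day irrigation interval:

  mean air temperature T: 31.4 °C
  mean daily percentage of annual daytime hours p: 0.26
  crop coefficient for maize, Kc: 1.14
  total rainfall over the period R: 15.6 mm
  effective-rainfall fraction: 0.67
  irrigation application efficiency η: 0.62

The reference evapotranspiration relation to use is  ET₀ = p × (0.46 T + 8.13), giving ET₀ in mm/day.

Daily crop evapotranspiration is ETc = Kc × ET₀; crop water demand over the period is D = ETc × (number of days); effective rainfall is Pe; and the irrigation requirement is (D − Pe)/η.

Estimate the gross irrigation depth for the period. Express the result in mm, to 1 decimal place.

58.7 mm

ET₀ = 0.26 × (0.46 × 31.4 + 8.13) = 0.26 × 22.574 = 5.8692 mm/d
ETc = Kc × ET₀ = 1.14 × 5.8692 = 6.6909 mm/d
Crop demand D = ETc × 7 d = 6.6909 × 7 = 46.836 mm
Pe = 0.67 × 15.6 = 10.452 mm
D − Pe = 46.836 − 10.452 = 36.384 mm
Gross irrigation = 36.384 / 0.62 = 58.684 mm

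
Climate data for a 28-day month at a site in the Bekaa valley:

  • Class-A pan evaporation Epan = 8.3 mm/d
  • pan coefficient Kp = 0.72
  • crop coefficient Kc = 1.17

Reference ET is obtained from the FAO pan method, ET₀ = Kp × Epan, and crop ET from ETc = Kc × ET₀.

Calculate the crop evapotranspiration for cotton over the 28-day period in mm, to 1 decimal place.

195.8 mm

ET₀ = 0.72 × 8.3 = 5.9760 mm/d
ETc = Kc × ET₀ = 1.17 × 5.9760 = 6.9919 mm/d
Over 28 days: 6.9919 × 28 = 195.773 mm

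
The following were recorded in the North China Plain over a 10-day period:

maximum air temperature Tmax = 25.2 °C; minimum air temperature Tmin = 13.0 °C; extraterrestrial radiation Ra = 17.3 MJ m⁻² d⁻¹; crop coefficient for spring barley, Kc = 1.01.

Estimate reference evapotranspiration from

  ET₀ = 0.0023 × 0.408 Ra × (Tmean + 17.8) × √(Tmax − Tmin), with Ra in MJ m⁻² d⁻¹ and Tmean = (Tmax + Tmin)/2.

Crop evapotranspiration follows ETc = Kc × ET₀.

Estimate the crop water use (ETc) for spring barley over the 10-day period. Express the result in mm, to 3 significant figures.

21.1 mm

Tmean = (25.2 + 13.0)/2 = 19.10 °C
0.408 Ra = 0.408 × 17.3 = 7.0584 mm/d equivalent
ET₀ = 0.0023 × 7.0584 × (19.10 + 17.8) × √12.2 = 0.0023 × 7.0584 × 36.90 × 3.4928 = 2.0923 mm/d
ETc = Kc × ET₀ = 1.01 × 2.0923 = 2.1132 mm/d
Over 10 days: 2.1132 × 10 = 21.132 mm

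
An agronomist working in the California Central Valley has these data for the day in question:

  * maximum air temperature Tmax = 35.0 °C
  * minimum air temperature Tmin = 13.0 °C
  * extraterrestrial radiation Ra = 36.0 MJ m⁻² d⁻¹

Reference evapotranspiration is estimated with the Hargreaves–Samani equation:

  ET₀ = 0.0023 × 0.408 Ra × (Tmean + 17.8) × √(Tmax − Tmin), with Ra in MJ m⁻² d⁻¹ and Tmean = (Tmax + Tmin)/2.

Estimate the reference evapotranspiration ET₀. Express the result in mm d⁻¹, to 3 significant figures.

Tmean = (35.0 + 13.0)/2 = 24.00 °C
0.408 Ra = 0.408 × 36.0 = 14.6880 mm/d equivalent
ET₀ = 0.0023 × 14.6880 × (24.00 + 17.8) × √22.0 = 0.0023 × 14.6880 × 41.80 × 4.6904 = 6.6233 mm/d

6.62 mm d⁻¹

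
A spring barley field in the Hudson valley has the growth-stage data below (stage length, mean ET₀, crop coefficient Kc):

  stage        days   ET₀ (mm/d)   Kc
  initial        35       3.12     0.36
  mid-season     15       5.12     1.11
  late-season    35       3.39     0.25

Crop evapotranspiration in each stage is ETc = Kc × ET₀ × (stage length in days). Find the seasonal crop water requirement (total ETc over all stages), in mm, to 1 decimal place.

initial: 0.36 × 3.12 × 35 = 39.31 mm
mid-season: 1.11 × 5.12 × 15 = 85.25 mm
late-season: 0.25 × 3.39 × 35 = 29.66 mm
Seasonal total = 154.22 mm

154.2 mm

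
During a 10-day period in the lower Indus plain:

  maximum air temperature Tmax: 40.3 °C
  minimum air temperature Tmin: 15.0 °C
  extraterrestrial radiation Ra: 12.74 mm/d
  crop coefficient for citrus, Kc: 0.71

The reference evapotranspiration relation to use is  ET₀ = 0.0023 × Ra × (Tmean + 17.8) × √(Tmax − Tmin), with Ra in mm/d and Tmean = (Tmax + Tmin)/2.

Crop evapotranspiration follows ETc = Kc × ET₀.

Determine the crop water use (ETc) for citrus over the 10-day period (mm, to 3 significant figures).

47.6 mm

Tmean = (40.3 + 15.0)/2 = 27.65 °C
ET₀ = 0.0023 × 12.74 × (27.65 + 17.8) × √25.3 = 0.0023 × 12.74 × 45.45 × 5.0299 = 6.6987 mm/d
ETc = Kc × ET₀ = 0.71 × 6.6987 = 4.7561 mm/d
Over 10 days: 4.7561 × 10 = 47.561 mm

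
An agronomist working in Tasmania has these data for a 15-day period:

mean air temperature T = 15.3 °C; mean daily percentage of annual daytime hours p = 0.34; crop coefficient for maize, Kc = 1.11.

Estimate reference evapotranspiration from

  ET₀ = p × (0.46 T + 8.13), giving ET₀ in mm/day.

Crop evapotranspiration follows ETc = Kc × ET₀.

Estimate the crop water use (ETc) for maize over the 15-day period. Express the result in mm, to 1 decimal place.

85.9 mm

ET₀ = 0.34 × (0.46 × 15.3 + 8.13) = 0.34 × 15.168 = 5.1571 mm/d
ETc = Kc × ET₀ = 1.11 × 5.1571 = 5.7244 mm/d
Over 15 days: 5.7244 × 15 = 85.866 mm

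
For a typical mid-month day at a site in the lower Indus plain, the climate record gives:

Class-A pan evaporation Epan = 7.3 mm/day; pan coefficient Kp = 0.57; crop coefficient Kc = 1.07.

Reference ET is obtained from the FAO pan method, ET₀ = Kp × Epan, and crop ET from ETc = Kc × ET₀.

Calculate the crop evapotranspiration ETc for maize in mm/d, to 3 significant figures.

ET₀ = 0.57 × 7.3 = 4.1610 mm/d
ETc = Kc × ET₀ = 1.07 × 4.1610 = 4.4523 mm/d

4.45 mm/d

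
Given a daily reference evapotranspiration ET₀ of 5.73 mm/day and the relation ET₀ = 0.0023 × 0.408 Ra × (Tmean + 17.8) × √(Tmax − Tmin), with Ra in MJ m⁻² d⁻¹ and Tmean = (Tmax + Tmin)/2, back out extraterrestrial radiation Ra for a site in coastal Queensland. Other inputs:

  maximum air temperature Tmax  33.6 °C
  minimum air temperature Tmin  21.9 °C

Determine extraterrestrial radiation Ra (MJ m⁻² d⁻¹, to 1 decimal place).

Tmean = (33.6+21.9)/2 = 27.75 °C; ΔT = 11.7
Ra = ET₀ / [0.0023 × 0.408 × (Tmean+17.8) × √ΔT]
   = 5.73 / (0.0023 × 0.408 × 45.55 × 3.4205) = 39.191 MJ m⁻² d⁻¹

39.2 MJ m⁻² d⁻¹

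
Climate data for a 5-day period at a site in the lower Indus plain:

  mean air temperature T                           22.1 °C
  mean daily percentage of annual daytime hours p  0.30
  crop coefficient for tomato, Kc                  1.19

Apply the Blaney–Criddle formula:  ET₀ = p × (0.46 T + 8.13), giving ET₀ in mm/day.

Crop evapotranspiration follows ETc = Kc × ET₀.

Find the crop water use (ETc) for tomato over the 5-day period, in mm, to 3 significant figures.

32.7 mm

ET₀ = 0.30 × (0.46 × 22.1 + 8.13) = 0.30 × 18.296 = 5.4888 mm/d
ETc = Kc × ET₀ = 1.19 × 5.4888 = 6.5317 mm/d
Over 5 days: 6.5317 × 5 = 32.659 mm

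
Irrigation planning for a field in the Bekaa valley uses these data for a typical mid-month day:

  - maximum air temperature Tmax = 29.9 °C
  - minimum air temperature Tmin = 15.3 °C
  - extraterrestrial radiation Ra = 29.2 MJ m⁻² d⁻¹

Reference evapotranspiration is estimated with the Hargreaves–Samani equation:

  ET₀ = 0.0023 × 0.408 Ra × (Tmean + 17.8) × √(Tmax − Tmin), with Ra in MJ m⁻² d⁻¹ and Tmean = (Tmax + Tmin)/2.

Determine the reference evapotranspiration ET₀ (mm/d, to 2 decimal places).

4.23 mm/d

Tmean = (29.9 + 15.3)/2 = 22.60 °C
0.408 Ra = 0.408 × 29.2 = 11.9136 mm/d equivalent
ET₀ = 0.0023 × 11.9136 × (22.60 + 17.8) × √14.6 = 0.0023 × 11.9136 × 40.40 × 3.8210 = 4.2299 mm/d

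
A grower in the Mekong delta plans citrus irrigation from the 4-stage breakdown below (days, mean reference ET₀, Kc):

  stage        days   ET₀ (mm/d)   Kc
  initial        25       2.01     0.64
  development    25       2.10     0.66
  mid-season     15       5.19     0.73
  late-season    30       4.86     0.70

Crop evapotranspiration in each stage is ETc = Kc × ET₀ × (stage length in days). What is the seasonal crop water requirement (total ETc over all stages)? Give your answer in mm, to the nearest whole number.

initial: 0.64 × 2.01 × 25 = 32.16 mm
development: 0.66 × 2.10 × 25 = 34.65 mm
mid-season: 0.73 × 5.19 × 15 = 56.83 mm
late-season: 0.70 × 4.86 × 30 = 102.06 mm
Seasonal total = 225.70 mm

226 mm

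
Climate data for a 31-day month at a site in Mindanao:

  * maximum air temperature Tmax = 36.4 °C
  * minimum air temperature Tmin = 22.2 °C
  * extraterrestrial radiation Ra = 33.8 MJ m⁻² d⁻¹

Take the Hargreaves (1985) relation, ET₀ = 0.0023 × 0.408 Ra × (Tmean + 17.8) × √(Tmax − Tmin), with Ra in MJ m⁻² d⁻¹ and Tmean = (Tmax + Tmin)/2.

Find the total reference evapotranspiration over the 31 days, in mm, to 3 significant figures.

175 mm

Tmean = (36.4 + 22.2)/2 = 29.30 °C
0.408 Ra = 0.408 × 33.8 = 13.7904 mm/d equivalent
ET₀ = 0.0023 × 13.7904 × (29.30 + 17.8) × √14.2 = 0.0023 × 13.7904 × 47.10 × 3.7683 = 5.6295 mm/d
Over 31 days: 5.6295 × 31 = 174.515 mm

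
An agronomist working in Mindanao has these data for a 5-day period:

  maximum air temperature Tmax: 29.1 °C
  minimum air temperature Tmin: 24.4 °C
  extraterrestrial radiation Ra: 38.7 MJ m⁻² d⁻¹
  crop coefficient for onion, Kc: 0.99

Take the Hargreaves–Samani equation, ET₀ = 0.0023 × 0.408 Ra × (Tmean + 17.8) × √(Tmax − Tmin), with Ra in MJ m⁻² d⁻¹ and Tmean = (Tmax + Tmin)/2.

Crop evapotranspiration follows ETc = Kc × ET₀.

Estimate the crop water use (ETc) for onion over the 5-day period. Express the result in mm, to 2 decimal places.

17.36 mm

Tmean = (29.1 + 24.4)/2 = 26.75 °C
0.408 Ra = 0.408 × 38.7 = 15.7896 mm/d equivalent
ET₀ = 0.0023 × 15.7896 × (26.75 + 17.8) × √4.7 = 0.0023 × 15.7896 × 44.55 × 2.1679 = 3.5074 mm/d
ETc = Kc × ET₀ = 0.99 × 3.5074 = 3.4723 mm/d
Over 5 days: 3.4723 × 5 = 17.362 mm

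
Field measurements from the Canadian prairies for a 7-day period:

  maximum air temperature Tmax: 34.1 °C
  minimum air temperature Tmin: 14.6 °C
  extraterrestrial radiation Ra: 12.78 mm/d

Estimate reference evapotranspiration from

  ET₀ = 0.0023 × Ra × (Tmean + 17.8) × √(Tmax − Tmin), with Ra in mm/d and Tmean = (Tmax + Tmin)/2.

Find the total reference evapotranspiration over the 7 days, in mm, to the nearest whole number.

38 mm

Tmean = (34.1 + 14.6)/2 = 24.35 °C
ET₀ = 0.0023 × 12.78 × (24.35 + 17.8) × √19.5 = 0.0023 × 12.78 × 42.15 × 4.4159 = 5.4711 mm/d
Over 7 days: 5.4711 × 7 = 38.298 mm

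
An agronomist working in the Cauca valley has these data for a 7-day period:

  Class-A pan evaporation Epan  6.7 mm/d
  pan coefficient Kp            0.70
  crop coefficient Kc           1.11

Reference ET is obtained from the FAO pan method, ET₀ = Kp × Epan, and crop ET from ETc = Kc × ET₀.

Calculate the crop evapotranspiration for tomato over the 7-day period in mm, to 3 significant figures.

ET₀ = 0.70 × 6.7 = 4.6900 mm/d
ETc = Kc × ET₀ = 1.11 × 4.6900 = 5.2059 mm/d
Over 7 days: 5.2059 × 7 = 36.441 mm

36.4 mm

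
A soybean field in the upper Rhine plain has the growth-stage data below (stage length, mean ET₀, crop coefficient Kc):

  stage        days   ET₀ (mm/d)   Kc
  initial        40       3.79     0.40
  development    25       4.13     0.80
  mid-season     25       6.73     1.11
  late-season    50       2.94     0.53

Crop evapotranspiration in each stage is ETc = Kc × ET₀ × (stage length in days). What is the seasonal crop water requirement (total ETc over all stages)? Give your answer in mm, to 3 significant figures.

408 mm

initial: 0.40 × 3.79 × 40 = 60.64 mm
development: 0.80 × 4.13 × 25 = 82.60 mm
mid-season: 1.11 × 6.73 × 25 = 186.76 mm
late-season: 0.53 × 2.94 × 50 = 77.91 mm
Seasonal total = 407.91 mm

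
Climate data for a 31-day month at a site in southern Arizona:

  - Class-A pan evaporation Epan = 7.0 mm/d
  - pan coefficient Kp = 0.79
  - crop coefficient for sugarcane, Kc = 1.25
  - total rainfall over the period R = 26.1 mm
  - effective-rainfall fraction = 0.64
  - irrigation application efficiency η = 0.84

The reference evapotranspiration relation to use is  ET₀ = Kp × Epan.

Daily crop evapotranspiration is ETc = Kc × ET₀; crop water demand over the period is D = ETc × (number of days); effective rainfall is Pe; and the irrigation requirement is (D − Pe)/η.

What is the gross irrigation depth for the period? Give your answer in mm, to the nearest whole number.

ET₀ = 0.79 × 7.0 = 5.5300 mm/d
ETc = Kc × ET₀ = 1.25 × 5.5300 = 6.9125 mm/d
Crop demand D = ETc × 31 d = 6.9125 × 31 = 214.288 mm
Pe = 0.64 × 26.1 = 16.704 mm
D − Pe = 214.288 − 16.704 = 197.584 mm
Gross irrigation = 197.584 / 0.84 = 235.219 mm

235 mm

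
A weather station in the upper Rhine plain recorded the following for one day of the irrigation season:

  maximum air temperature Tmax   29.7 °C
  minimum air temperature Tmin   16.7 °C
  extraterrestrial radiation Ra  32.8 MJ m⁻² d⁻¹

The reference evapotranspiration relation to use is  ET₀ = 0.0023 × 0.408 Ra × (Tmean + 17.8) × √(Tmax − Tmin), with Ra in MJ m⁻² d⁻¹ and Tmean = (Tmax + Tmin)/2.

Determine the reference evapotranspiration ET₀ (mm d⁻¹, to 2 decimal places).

Tmean = (29.7 + 16.7)/2 = 23.20 °C
0.408 Ra = 0.408 × 32.8 = 13.3824 mm/d equivalent
ET₀ = 0.0023 × 13.3824 × (23.20 + 17.8) × √13.0 = 0.0023 × 13.3824 × 41.00 × 3.6056 = 4.5501 mm/d

4.55 mm d⁻¹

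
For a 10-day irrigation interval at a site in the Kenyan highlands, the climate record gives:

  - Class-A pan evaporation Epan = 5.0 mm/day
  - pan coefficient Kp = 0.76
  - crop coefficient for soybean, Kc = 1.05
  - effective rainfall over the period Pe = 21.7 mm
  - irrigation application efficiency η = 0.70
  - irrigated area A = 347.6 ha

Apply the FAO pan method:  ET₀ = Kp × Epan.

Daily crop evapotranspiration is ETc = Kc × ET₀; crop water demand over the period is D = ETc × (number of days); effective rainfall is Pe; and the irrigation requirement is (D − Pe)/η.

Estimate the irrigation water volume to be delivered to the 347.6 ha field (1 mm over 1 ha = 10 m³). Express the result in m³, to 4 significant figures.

90380 m³

ET₀ = 0.76 × 5.0 = 3.8000 mm/d
ETc = Kc × ET₀ = 1.05 × 3.8000 = 3.9900 mm/d
Crop demand D = ETc × 10 d = 3.9900 × 10 = 39.900 mm
D − Pe = 39.900 − 21.7 = 18.200 mm
Gross irrigation = 18.200 / 0.70 = 26.000 mm
Volume = 26.000 mm × 347.6 ha × 10 = 90376.0 m³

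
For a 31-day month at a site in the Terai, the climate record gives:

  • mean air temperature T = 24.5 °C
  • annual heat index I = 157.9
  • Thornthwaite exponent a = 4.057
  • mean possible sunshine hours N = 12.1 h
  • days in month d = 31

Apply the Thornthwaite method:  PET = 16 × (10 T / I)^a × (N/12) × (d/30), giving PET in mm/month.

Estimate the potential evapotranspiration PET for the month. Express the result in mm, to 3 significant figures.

10T/I = 10 × 24.5 / 157.9 = 1.5516
(10T/I)^a = 1.5516^4.057 = 5.9428
Uncorrected PET = 16 × 5.9428 = 95.085 mm
Correction = (N/12)(d/30) = (12.1/12)(31/30) = 1.0419
PET = 95.085 × 1.0419 = 99.069 mm/month

99.1 mm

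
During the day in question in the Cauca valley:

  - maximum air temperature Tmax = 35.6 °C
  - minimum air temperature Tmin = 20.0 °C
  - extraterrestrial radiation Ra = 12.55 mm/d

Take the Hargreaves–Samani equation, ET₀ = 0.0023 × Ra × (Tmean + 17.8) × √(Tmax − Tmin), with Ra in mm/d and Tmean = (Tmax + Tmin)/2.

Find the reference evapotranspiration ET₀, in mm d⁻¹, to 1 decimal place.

Tmean = (35.6 + 20.0)/2 = 27.80 °C
ET₀ = 0.0023 × 12.55 × (27.80 + 17.8) × √15.6 = 0.0023 × 12.55 × 45.60 × 3.9497 = 5.1988 mm/d

5.2 mm d⁻¹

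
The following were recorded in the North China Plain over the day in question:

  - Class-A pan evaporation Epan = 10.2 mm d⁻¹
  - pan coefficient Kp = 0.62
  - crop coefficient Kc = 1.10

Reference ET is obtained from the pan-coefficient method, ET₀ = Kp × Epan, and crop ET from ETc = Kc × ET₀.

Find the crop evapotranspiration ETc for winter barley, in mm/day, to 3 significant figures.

ET₀ = 0.62 × 10.2 = 6.3240 mm/d
ETc = Kc × ET₀ = 1.10 × 6.3240 = 6.9564 mm/d

6.96 mm/day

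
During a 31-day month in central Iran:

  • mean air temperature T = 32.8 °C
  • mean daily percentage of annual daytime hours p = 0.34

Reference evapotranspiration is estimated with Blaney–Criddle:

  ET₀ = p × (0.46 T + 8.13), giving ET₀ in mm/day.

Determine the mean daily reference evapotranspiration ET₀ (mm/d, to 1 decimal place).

7.9 mm/d

ET₀ = 0.34 × (0.46 × 32.8 + 8.13) = 0.34 × 23.218 = 7.8941 mm/d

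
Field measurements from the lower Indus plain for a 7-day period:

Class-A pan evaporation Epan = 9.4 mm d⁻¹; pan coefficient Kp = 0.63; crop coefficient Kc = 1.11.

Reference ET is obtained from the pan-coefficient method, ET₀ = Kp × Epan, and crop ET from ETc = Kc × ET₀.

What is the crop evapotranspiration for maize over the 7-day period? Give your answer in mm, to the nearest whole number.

46 mm

ET₀ = 0.63 × 9.4 = 5.9220 mm/d
ETc = Kc × ET₀ = 1.11 × 5.9220 = 6.5734 mm/d
Over 7 days: 6.5734 × 7 = 46.014 mm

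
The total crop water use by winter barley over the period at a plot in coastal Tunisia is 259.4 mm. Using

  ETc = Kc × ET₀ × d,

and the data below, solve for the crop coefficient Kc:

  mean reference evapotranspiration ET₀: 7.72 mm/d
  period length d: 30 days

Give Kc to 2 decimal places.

1.12

ETc = Kc × ET₀ × d  ⇒  Kc = ETc / (ET₀ × d)
Kc = 259.4 / (7.72 × 30) = 259.4 / 231.60 = 1.1200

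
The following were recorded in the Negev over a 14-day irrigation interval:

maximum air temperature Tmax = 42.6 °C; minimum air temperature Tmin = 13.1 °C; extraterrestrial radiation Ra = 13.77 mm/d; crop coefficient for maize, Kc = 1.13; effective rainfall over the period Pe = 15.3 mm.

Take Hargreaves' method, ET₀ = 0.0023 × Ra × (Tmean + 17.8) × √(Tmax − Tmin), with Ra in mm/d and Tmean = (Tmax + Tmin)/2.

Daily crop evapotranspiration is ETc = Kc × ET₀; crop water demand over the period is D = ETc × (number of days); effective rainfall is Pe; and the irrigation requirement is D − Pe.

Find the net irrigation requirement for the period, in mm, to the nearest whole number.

Tmean = (42.6 + 13.1)/2 = 27.85 °C
ET₀ = 0.0023 × 13.77 × (27.85 + 17.8) × √29.5 = 0.0023 × 13.77 × 45.65 × 5.4314 = 7.8526 mm/d
ETc = Kc × ET₀ = 1.13 × 7.8526 = 8.8734 mm/d
Crop demand D = ETc × 14 d = 8.8734 × 14 = 124.228 mm
D − Pe = 124.228 − 15.3 = 108.928 mm

109 mm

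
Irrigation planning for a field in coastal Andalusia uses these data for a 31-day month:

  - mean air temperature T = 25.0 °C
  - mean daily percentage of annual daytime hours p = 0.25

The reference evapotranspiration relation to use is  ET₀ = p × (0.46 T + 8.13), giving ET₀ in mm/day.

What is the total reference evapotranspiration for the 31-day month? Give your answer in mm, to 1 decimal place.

ET₀ = 0.25 × (0.46 × 25.0 + 8.13) = 0.25 × 19.630 = 4.9075 mm/d
Monthly total = 4.9075 × 31 = 152.133 mm

152.1 mm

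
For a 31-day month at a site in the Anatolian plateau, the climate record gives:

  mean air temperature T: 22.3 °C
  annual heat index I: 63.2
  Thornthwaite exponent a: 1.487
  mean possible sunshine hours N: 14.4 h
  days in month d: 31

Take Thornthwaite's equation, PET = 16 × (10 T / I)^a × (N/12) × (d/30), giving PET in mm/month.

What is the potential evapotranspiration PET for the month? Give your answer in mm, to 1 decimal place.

129.4 mm

10T/I = 10 × 22.3 / 63.2 = 3.5285
(10T/I)^a = 3.5285^1.487 = 6.5203
Uncorrected PET = 16 × 6.5203 = 104.325 mm
Correction = (N/12)(d/30) = (14.4/12)(31/30) = 1.2400
PET = 104.325 × 1.2400 = 129.363 mm/month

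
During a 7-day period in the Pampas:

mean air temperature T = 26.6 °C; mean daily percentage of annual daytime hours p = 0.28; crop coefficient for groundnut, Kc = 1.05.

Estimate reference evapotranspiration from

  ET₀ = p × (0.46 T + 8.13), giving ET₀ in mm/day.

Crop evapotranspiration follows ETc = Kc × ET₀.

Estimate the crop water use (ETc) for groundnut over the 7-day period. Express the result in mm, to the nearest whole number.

ET₀ = 0.28 × (0.46 × 26.6 + 8.13) = 0.28 × 20.366 = 5.7025 mm/d
ETc = Kc × ET₀ = 1.05 × 5.7025 = 5.9876 mm/d
Over 7 days: 5.9876 × 7 = 41.913 mm

42 mm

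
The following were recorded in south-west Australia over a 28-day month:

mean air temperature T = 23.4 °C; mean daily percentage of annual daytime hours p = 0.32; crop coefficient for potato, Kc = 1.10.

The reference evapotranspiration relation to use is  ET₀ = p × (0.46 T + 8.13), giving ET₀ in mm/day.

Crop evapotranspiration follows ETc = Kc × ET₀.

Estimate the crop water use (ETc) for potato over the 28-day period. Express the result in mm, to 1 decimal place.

186.2 mm

ET₀ = 0.32 × (0.46 × 23.4 + 8.13) = 0.32 × 18.894 = 6.0461 mm/d
ETc = Kc × ET₀ = 1.10 × 6.0461 = 6.6507 mm/d
Over 28 days: 6.6507 × 28 = 186.220 mm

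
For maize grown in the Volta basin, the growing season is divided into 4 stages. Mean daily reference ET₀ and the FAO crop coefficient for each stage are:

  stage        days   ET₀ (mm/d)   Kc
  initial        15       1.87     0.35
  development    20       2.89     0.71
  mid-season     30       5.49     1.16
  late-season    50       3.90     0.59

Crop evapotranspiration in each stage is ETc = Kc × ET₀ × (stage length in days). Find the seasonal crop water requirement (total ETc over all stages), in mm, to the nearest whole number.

357 mm

initial: 0.35 × 1.87 × 15 = 9.82 mm
development: 0.71 × 2.89 × 20 = 41.04 mm
mid-season: 1.16 × 5.49 × 30 = 191.05 mm
late-season: 0.59 × 3.90 × 50 = 115.05 mm
Seasonal total = 356.96 mm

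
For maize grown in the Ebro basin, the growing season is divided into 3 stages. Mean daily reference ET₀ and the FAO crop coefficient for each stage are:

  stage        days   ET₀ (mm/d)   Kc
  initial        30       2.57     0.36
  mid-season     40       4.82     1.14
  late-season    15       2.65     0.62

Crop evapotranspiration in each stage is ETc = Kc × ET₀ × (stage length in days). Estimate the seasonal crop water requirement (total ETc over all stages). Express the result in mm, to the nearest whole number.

272 mm

initial: 0.36 × 2.57 × 30 = 27.76 mm
mid-season: 1.14 × 4.82 × 40 = 219.79 mm
late-season: 0.62 × 2.65 × 15 = 24.65 mm
Seasonal total = 272.20 mm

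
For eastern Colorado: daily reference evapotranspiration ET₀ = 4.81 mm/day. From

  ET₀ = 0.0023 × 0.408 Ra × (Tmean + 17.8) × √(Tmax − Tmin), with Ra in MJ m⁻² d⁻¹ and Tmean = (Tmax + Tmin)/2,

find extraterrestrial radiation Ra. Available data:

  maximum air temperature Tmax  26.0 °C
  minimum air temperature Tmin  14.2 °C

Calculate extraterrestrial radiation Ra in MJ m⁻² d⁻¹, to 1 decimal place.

39.4 MJ m⁻² d⁻¹

Tmean = (26.0+14.2)/2 = 20.10 °C; ΔT = 11.8
Ra = ET₀ / [0.0023 × 0.408 × (Tmean+17.8) × √ΔT]
   = 4.81 / (0.0023 × 0.408 × 37.90 × 3.4351) = 39.371 MJ m⁻² d⁻¹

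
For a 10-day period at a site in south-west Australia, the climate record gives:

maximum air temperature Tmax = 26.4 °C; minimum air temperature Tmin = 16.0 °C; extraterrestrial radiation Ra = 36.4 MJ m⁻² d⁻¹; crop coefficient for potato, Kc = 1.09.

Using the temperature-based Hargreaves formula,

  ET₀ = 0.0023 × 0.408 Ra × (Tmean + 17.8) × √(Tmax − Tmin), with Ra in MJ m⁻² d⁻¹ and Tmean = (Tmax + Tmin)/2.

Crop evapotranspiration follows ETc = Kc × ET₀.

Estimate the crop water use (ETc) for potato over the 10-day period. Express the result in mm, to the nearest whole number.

47 mm

Tmean = (26.4 + 16.0)/2 = 21.20 °C
0.408 Ra = 0.408 × 36.4 = 14.8512 mm/d equivalent
ET₀ = 0.0023 × 14.8512 × (21.20 + 17.8) × √10.4 = 0.0023 × 14.8512 × 39.00 × 3.2249 = 4.2961 mm/d
ETc = Kc × ET₀ = 1.09 × 4.2961 = 4.6827 mm/d
Over 10 days: 4.6827 × 10 = 46.827 mm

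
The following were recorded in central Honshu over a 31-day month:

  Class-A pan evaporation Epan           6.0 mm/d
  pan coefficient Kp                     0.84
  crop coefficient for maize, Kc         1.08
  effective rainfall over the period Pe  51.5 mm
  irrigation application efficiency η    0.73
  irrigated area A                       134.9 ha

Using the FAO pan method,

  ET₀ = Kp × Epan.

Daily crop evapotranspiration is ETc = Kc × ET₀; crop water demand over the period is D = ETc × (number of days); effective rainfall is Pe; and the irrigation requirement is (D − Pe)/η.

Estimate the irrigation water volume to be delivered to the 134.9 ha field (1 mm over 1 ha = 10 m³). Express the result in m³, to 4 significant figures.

216700 m³

ET₀ = 0.84 × 6.0 = 5.0400 mm/d
ETc = Kc × ET₀ = 1.08 × 5.0400 = 5.4432 mm/d
Crop demand D = ETc × 31 d = 5.4432 × 31 = 168.739 mm
D − Pe = 168.739 − 51.5 = 117.239 mm
Gross irrigation = 117.239 / 0.73 = 160.601 mm
Volume = 160.601 mm × 134.9 ha × 10 = 216650.7 m³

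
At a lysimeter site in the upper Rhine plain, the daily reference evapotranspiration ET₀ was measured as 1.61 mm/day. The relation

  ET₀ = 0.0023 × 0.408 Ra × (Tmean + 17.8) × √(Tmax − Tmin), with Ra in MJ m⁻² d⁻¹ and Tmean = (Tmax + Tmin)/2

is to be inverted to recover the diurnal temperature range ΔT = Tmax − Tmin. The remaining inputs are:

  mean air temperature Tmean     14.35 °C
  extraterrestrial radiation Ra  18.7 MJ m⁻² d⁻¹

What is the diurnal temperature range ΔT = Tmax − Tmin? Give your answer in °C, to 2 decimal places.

8.14 °C

√ΔT = ET₀ / [0.0023 × 0.408 × Ra × (Tmean+17.8)] = 1.61 / (0.0023 × 7.6296 × 32.15) = 2.8537
ΔT = 2.8537² = 8.144 °C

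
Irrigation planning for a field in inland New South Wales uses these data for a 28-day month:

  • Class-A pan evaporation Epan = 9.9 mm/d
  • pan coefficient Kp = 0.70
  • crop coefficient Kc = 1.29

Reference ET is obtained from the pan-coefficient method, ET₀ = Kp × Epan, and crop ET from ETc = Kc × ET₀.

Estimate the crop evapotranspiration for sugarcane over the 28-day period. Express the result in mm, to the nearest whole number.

250 mm

ET₀ = 0.70 × 9.9 = 6.9300 mm/d
ETc = Kc × ET₀ = 1.29 × 6.9300 = 8.9397 mm/d
Over 28 days: 8.9397 × 28 = 250.312 mm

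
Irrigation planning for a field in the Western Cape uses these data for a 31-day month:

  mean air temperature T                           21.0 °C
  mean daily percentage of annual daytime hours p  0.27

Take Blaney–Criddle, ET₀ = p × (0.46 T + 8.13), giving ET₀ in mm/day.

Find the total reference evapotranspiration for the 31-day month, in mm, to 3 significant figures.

ET₀ = 0.27 × (0.46 × 21.0 + 8.13) = 0.27 × 17.790 = 4.8033 mm/d
Monthly total = 4.8033 × 31 = 148.902 mm

149 mm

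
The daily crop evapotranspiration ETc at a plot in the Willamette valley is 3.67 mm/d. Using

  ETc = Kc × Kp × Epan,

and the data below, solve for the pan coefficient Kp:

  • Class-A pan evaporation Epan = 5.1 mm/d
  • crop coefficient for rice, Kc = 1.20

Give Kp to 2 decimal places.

ETc = Kc × Kp × Epan  ⇒  Kp = ETc / (Kc × Epan)
Kp = 3.67 / (1.20 × 5.1) = 3.67 / 6.120 = 0.5997

0.60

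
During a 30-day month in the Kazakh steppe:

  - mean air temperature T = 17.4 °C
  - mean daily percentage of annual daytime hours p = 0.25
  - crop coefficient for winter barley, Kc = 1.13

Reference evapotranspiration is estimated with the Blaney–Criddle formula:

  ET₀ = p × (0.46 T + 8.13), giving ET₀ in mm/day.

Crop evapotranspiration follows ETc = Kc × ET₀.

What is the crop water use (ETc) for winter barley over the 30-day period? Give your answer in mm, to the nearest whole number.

137 mm

ET₀ = 0.25 × (0.46 × 17.4 + 8.13) = 0.25 × 16.134 = 4.0335 mm/d
ETc = Kc × ET₀ = 1.13 × 4.0335 = 4.5579 mm/d
Over 30 days: 4.5579 × 30 = 136.737 mm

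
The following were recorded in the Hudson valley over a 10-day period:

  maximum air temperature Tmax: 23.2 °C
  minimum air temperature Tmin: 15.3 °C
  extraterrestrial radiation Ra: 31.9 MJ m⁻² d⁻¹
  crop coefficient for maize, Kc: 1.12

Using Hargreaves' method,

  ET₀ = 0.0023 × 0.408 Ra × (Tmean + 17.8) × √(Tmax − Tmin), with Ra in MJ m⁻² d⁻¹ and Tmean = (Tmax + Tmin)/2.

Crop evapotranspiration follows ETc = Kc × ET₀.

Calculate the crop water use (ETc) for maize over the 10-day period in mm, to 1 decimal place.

34.9 mm

Tmean = (23.2 + 15.3)/2 = 19.25 °C
0.408 Ra = 0.408 × 31.9 = 13.0152 mm/d equivalent
ET₀ = 0.0023 × 13.0152 × (19.25 + 17.8) × √7.9 = 0.0023 × 13.0152 × 37.05 × 2.8107 = 3.1173 mm/d
ETc = Kc × ET₀ = 1.12 × 3.1173 = 3.4914 mm/d
Over 10 days: 3.4914 × 10 = 34.914 mm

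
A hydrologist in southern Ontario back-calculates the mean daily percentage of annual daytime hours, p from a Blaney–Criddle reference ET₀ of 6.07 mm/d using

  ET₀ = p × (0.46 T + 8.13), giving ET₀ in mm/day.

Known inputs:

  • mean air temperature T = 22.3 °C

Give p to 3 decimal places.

p = ET₀ / (0.46 T + 8.13) = 6.07 / (0.46 × 22.3 + 8.13) = 6.07 / 18.388 = 0.3301

0.330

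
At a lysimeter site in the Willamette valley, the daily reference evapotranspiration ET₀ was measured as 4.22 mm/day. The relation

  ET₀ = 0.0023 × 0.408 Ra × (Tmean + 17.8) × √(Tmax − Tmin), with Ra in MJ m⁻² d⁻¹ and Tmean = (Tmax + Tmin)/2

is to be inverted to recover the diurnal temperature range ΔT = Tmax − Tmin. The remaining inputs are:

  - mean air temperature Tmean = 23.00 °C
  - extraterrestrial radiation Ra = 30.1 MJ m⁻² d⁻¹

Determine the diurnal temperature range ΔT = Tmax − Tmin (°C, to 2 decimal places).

13.41 °C

√ΔT = ET₀ / [0.0023 × 0.408 × Ra × (Tmean+17.8)] = 4.22 / (0.0023 × 12.2808 × 40.80) = 3.6618
ΔT = 3.6618² = 13.409 °C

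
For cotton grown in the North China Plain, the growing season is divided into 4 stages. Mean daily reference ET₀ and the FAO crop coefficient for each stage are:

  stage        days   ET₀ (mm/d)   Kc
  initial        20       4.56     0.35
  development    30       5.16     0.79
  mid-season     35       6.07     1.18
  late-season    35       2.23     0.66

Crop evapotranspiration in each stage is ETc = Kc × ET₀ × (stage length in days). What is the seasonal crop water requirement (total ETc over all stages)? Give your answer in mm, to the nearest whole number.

initial: 0.35 × 4.56 × 20 = 31.92 mm
development: 0.79 × 5.16 × 30 = 122.29 mm
mid-season: 1.18 × 6.07 × 35 = 250.69 mm
late-season: 0.66 × 2.23 × 35 = 51.51 mm
Seasonal total = 456.41 mm

456 mm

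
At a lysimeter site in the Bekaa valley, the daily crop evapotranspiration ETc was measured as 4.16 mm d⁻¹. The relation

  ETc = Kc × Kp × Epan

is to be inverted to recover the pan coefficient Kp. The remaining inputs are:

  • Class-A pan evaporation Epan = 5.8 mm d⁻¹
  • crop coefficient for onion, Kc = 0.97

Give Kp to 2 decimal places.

ETc = Kc × Kp × Epan  ⇒  Kp = ETc / (Kc × Epan)
Kp = 4.16 / (0.97 × 5.8) = 4.16 / 5.626 = 0.7394

0.74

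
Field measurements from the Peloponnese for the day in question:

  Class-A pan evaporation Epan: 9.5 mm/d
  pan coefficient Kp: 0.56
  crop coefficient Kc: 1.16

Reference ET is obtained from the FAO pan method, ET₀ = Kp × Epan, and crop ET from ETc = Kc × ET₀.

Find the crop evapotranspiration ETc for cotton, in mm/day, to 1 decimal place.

6.2 mm/day

ET₀ = 0.56 × 9.5 = 5.3200 mm/d
ETc = Kc × ET₀ = 1.16 × 5.3200 = 6.1712 mm/d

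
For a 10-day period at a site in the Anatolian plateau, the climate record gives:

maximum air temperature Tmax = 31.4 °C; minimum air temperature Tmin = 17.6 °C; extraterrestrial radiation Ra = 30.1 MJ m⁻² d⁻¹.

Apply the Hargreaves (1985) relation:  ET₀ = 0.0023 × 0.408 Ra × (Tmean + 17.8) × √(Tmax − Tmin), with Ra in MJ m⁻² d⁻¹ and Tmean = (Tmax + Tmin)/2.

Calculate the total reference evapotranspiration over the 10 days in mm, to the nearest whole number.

44 mm

Tmean = (31.4 + 17.6)/2 = 24.50 °C
0.408 Ra = 0.408 × 30.1 = 12.2808 mm/d equivalent
ET₀ = 0.0023 × 12.2808 × (24.50 + 17.8) × √13.8 = 0.0023 × 12.2808 × 42.30 × 3.7148 = 4.4384 mm/d
Over 10 days: 4.4384 × 10 = 44.384 mm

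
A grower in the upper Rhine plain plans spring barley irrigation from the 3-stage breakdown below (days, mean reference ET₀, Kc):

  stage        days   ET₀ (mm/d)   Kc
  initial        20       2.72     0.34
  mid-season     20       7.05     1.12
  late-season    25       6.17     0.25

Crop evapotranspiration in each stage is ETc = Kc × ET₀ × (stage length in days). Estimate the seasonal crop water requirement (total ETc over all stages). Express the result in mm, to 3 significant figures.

215 mm

initial: 0.34 × 2.72 × 20 = 18.50 mm
mid-season: 1.12 × 7.05 × 20 = 157.92 mm
late-season: 0.25 × 6.17 × 25 = 38.56 mm
Seasonal total = 214.98 mm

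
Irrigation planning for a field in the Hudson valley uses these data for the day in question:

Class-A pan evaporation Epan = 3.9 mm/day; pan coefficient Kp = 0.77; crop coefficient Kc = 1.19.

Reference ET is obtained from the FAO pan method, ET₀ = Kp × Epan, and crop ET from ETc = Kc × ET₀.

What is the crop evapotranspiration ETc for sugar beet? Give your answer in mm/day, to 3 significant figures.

3.57 mm/day

ET₀ = 0.77 × 3.9 = 3.0030 mm/d
ETc = Kc × ET₀ = 1.19 × 3.0030 = 3.5736 mm/d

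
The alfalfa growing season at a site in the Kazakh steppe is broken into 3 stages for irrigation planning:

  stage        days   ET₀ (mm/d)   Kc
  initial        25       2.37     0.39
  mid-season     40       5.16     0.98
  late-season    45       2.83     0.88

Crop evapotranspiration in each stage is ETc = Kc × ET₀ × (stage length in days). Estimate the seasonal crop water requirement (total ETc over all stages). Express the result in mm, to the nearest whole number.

337 mm

initial: 0.39 × 2.37 × 25 = 23.11 mm
mid-season: 0.98 × 5.16 × 40 = 202.27 mm
late-season: 0.88 × 2.83 × 45 = 112.07 mm
Seasonal total = 337.45 mm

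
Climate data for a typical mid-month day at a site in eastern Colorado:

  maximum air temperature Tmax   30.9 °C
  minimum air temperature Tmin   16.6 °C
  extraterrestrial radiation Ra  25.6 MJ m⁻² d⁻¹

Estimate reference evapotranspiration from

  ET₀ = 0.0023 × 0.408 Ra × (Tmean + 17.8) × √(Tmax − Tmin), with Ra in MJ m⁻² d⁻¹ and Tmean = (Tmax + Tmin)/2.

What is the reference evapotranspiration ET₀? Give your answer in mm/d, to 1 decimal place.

3.8 mm/d

Tmean = (30.9 + 16.6)/2 = 23.75 °C
0.408 Ra = 0.408 × 25.6 = 10.4448 mm/d equivalent
ET₀ = 0.0023 × 10.4448 × (23.75 + 17.8) × √14.3 = 0.0023 × 10.4448 × 41.55 × 3.7815 = 3.7745 mm/d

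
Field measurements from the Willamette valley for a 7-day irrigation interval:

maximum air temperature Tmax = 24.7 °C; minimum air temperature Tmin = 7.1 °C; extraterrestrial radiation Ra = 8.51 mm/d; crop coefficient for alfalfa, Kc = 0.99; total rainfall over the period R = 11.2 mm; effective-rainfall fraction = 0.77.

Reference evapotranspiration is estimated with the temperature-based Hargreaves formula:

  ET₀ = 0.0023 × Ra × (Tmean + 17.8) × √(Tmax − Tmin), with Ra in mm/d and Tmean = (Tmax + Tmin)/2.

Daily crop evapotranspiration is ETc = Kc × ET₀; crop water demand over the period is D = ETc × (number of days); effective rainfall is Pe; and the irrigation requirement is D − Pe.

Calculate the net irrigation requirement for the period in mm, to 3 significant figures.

10.6 mm

Tmean = (24.7 + 7.1)/2 = 15.90 °C
ET₀ = 0.0023 × 8.51 × (15.90 + 17.8) × √17.6 = 0.0023 × 8.51 × 33.70 × 4.1952 = 2.7672 mm/d
ETc = Kc × ET₀ = 0.99 × 2.7672 = 2.7395 mm/d
Crop demand D = ETc × 7 d = 2.7395 × 7 = 19.177 mm
Pe = 0.77 × 11.2 = 8.624 mm
D − Pe = 19.177 − 8.624 = 10.553 mm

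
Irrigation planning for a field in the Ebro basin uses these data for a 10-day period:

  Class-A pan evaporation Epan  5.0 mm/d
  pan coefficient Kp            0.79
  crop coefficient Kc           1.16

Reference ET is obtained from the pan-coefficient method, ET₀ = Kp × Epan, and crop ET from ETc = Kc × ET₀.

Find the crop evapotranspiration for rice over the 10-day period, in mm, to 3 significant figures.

45.8 mm

ET₀ = 0.79 × 5.0 = 3.9500 mm/d
ETc = Kc × ET₀ = 1.16 × 3.9500 = 4.5820 mm/d
Over 10 days: 4.5820 × 10 = 45.820 mm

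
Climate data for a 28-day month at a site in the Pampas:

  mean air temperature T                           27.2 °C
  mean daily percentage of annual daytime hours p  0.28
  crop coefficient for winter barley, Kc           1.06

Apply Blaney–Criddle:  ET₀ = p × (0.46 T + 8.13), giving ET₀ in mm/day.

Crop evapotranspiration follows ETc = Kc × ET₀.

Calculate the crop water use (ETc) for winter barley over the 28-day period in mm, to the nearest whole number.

ET₀ = 0.28 × (0.46 × 27.2 + 8.13) = 0.28 × 20.642 = 5.7798 mm/d
ETc = Kc × ET₀ = 1.06 × 5.7798 = 6.1266 mm/d
Over 28 days: 6.1266 × 28 = 171.545 mm

172 mm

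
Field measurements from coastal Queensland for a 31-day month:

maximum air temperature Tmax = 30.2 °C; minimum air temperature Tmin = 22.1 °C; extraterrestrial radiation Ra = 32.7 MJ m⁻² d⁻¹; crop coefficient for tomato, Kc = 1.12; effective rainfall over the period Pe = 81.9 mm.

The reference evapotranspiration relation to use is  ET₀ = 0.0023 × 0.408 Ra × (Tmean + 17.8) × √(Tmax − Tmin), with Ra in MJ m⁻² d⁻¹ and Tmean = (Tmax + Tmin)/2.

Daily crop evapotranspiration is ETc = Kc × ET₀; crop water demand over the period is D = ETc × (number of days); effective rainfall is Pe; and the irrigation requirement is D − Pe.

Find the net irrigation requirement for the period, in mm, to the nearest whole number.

Tmean = (30.2 + 22.1)/2 = 26.15 °C
0.408 Ra = 0.408 × 32.7 = 13.3416 mm/d equivalent
ET₀ = 0.0023 × 13.3416 × (26.15 + 17.8) × √8.1 = 0.0023 × 13.3416 × 43.95 × 2.8460 = 3.8382 mm/d
ETc = Kc × ET₀ = 1.12 × 3.8382 = 4.2988 mm/d
Crop demand D = ETc × 31 d = 4.2988 × 31 = 133.263 mm
D − Pe = 133.263 − 81.9 = 51.363 mm

51 mm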